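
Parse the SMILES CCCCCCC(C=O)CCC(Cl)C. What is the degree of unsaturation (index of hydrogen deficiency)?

1

Degree of unsaturation = (number of rings) + (number of π bonds).
Ring closures in the SMILES: 0.
π bonds: 1 double bond (each 1 DoU) → 1 DoU from unsaturation.
Total DoU = 0 + 1 = 1.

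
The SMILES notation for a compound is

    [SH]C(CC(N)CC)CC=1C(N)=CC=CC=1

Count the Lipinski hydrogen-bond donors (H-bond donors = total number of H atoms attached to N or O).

4

Donors: find every N or O and count the H atoms it carries.
  atom 5 (N): bond orders sum to 1 → 2 H
  atom 11 (N): bond orders sum to 1 → 2 H
Lipinski HBD = 4.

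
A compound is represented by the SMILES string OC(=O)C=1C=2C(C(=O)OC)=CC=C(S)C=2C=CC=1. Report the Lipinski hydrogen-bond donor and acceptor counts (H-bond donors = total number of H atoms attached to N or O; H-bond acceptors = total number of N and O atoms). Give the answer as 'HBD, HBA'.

1, 4

Donors: find every N or O and count the H atoms it carries.
  atom 1 (O): bond orders sum to 1 → 1 H
  atom 3 (O): bond orders sum to 2 → 0 H
  atom 8 (O): bond orders sum to 2 → 0 H
  atom 9 (O): bond orders sum to 2 → 0 H
Lipinski HBD = 1.
Acceptors: N atoms = 0, O atoms = 4 → HBA = 4.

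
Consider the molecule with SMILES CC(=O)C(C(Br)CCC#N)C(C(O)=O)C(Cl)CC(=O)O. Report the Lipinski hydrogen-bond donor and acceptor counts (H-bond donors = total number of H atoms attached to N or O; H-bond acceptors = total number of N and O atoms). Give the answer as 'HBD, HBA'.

2, 6

Donors: find every N or O and count the H atoms it carries.
  atom 3 (O): bond orders sum to 2 → 0 H
  atom 10 (N): bond orders sum to 3 → 0 H
  atom 13 (O): bond orders sum to 1 → 1 H
  atom 14 (O): bond orders sum to 2 → 0 H
  atom 19 (O): bond orders sum to 2 → 0 H
  atom 20 (O): bond orders sum to 1 → 1 H
Lipinski HBD = 2.
Acceptors: N atoms = 1, O atoms = 5 → HBA = 6.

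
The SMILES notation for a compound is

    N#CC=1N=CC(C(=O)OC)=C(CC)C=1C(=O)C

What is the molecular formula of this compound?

Walk through each heavy atom and fill implicit hydrogens from standard valence (C 4, N 3, O 2, S 2, halogen 1):
  atom 1: N, bond orders sum to 3 (valence 3) → 0 H
  atom 2: C, bond orders sum to 4 (valence 4) → 0 H
  atom 3: C, bond orders sum to 4 (valence 4) → 0 H
  atom 4: N, bond orders sum to 3 (valence 3) → 0 H
  atom 5: C, bond orders sum to 3 (valence 4) → 1 H
  atom 6: C, bond orders sum to 4 (valence 4) → 0 H
  atom 7: C, bond orders sum to 4 (valence 4) → 0 H
  atom 8: O, bond orders sum to 2 (valence 2) → 0 H
  atom 9: O, bond orders sum to 2 (valence 2) → 0 H
  atom 10: C, bond orders sum to 1 (valence 4) → 3 H
  atom 11: C, bond orders sum to 4 (valence 4) → 0 H
  atom 12: C, bond orders sum to 2 (valence 4) → 2 H
  atom 13: C, bond orders sum to 1 (valence 4) → 3 H
  atom 14: C, bond orders sum to 4 (valence 4) → 0 H
  atom 15: C, bond orders sum to 4 (valence 4) → 0 H
  atom 16: O, bond orders sum to 2 (valence 2) → 0 H
  atom 17: C, bond orders sum to 1 (valence 4) → 3 H
Totals → C:12, H:12, N:2, O:3.
In Hill order: C12H12N2O3.

C12H12N2O3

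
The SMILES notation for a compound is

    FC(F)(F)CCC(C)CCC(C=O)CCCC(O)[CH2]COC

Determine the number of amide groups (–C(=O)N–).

Scan the SMILES for the amide motif — none present.
Groups that are present: 1 aldehyde, 1 ether, 1 hydroxyl.

0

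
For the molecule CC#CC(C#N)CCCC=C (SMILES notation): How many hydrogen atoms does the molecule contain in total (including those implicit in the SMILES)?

Walk through each heavy atom and fill implicit hydrogens from standard valence (C 4, N 3, O 2, S 2, halogen 1):
  atom 1: C, bond orders sum to 1 (valence 4) → 3 H
  atom 2: C, bond orders sum to 4 (valence 4) → 0 H
  atom 3: C, bond orders sum to 4 (valence 4) → 0 H
  atom 4: C, bond orders sum to 3 (valence 4) → 1 H
  atom 5: C, bond orders sum to 4 (valence 4) → 0 H
  atom 6: N, bond orders sum to 3 (valence 3) → 0 H
  atom 7: C, bond orders sum to 2 (valence 4) → 2 H
  atom 8: C, bond orders sum to 2 (valence 4) → 2 H
  atom 9: C, bond orders sum to 2 (valence 4) → 2 H
  atom 10: C, bond orders sum to 3 (valence 4) → 1 H
  atom 11: C, bond orders sum to 2 (valence 4) → 2 H
Total hydrogens: 13.

13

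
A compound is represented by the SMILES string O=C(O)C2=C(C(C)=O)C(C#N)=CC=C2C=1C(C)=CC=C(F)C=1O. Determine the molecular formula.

C17H12FNO4

Walk through each heavy atom and fill implicit hydrogens from standard valence (C 4, N 3, O 2, S 2, halogen 1):
  atom 1: O, bond orders sum to 2 (valence 2) → 0 H
  atom 2: C, bond orders sum to 4 (valence 4) → 0 H
  atom 3: O, bond orders sum to 1 (valence 2) → 1 H
  atom 4: C, bond orders sum to 4 (valence 4) → 0 H
  atom 5: C, bond orders sum to 4 (valence 4) → 0 H
  atom 6: C, bond orders sum to 4 (valence 4) → 0 H
  atom 7: C, bond orders sum to 1 (valence 4) → 3 H
  atom 8: O, bond orders sum to 2 (valence 2) → 0 H
  atom 9: C, bond orders sum to 4 (valence 4) → 0 H
  atom 10: C, bond orders sum to 4 (valence 4) → 0 H
  atom 11: N, bond orders sum to 3 (valence 3) → 0 H
  atom 12: C, bond orders sum to 3 (valence 4) → 1 H
  atom 13: C, bond orders sum to 3 (valence 4) → 1 H
  atom 14: C, bond orders sum to 4 (valence 4) → 0 H
  atom 15: C, bond orders sum to 4 (valence 4) → 0 H
  atom 16: C, bond orders sum to 4 (valence 4) → 0 H
  atom 17: C, bond orders sum to 1 (valence 4) → 3 H
  atom 18: C, bond orders sum to 3 (valence 4) → 1 H
  atom 19: C, bond orders sum to 3 (valence 4) → 1 H
  atom 20: C, bond orders sum to 4 (valence 4) → 0 H
  atom 21: F (halogen, monovalent) → 0 H
  atom 22: C, bond orders sum to 4 (valence 4) → 0 H
  atom 23: O, bond orders sum to 1 (valence 2) → 1 H
Totals → C:17, H:12, F:1, N:1, O:4.
In Hill order: C17H12FNO4.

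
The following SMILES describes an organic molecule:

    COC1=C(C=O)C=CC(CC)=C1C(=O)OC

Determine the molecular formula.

C12H14O4

Walk through each heavy atom and fill implicit hydrogens from standard valence (C 4, N 3, O 2, S 2, halogen 1):
  atom 1: C, bond orders sum to 1 (valence 4) → 3 H
  atom 2: O, bond orders sum to 2 (valence 2) → 0 H
  atom 3: C, bond orders sum to 4 (valence 4) → 0 H
  atom 4: C, bond orders sum to 4 (valence 4) → 0 H
  atom 5: C, bond orders sum to 3 (valence 4) → 1 H
  atom 6: O, bond orders sum to 2 (valence 2) → 0 H
  atom 7: C, bond orders sum to 3 (valence 4) → 1 H
  atom 8: C, bond orders sum to 3 (valence 4) → 1 H
  atom 9: C, bond orders sum to 4 (valence 4) → 0 H
  atom 10: C, bond orders sum to 2 (valence 4) → 2 H
  atom 11: C, bond orders sum to 1 (valence 4) → 3 H
  atom 12: C, bond orders sum to 4 (valence 4) → 0 H
  atom 13: C, bond orders sum to 4 (valence 4) → 0 H
  atom 14: O, bond orders sum to 2 (valence 2) → 0 H
  atom 15: O, bond orders sum to 2 (valence 2) → 0 H
  atom 16: C, bond orders sum to 1 (valence 4) → 3 H
Totals → C:12, H:14, O:4.
In Hill order: C12H14O4.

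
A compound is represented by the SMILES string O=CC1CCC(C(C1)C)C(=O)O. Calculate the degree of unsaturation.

3

Degree of unsaturation = (number of rings) + (number of π bonds).
Ring closures in the SMILES: 1.
π bonds: 2 double bonds (each 1 DoU) → 2 DoU from unsaturation.
Total DoU = 1 + 2 = 3.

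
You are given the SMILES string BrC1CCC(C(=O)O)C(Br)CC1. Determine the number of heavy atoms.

12

Every atom symbol written in the SMILES (organic subset) is one heavy atom; implicit H are not written.
Heavy atoms by element → Br:2, C:8, O:2.
Total: 12.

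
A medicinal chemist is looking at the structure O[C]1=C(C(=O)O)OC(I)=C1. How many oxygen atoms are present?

4

Scan the SMILES for O atoms (remember two-letter symbols like Cl and Br are single atoms).
Oxygen count: 4.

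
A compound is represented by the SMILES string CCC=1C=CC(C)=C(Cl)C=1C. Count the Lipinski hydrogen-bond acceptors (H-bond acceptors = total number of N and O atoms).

0

N atoms: 0; O atoms: 0.
Lipinski HBA = 0 + 0 = 0.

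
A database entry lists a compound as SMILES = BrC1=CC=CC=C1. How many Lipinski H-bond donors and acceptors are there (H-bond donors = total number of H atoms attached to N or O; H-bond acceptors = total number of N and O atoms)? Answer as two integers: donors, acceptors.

0, 0

Donors: find every N or O and count the H atoms it carries.
  (no N or O atoms present)
Lipinski HBD = 0.
Acceptors: N atoms = 0, O atoms = 0 → HBA = 0.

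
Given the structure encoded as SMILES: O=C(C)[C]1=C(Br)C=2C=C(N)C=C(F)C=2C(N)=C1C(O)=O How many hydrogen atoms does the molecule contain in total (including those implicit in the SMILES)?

10

Walk through each heavy atom and fill implicit hydrogens from standard valence (C 4, N 3, O 2, S 2, halogen 1):
  atom 1: O, bond orders sum to 2 (valence 2) → 0 H
  atom 2: C, bond orders sum to 4 (valence 4) → 0 H
  atom 3: C, bond orders sum to 1 (valence 4) → 3 H
  atom 4: C with explicit H count 0
  atom 5: C, bond orders sum to 4 (valence 4) → 0 H
  atom 6: Br (halogen, monovalent) → 0 H
  atom 7: C, bond orders sum to 4 (valence 4) → 0 H
  atom 8: C, bond orders sum to 3 (valence 4) → 1 H
  atom 9: C, bond orders sum to 4 (valence 4) → 0 H
  atom 10: N, bond orders sum to 1 (valence 3) → 2 H
  atom 11: C, bond orders sum to 3 (valence 4) → 1 H
  atom 12: C, bond orders sum to 4 (valence 4) → 0 H
  atom 13: F (halogen, monovalent) → 0 H
  atom 14: C, bond orders sum to 4 (valence 4) → 0 H
  atom 15: C, bond orders sum to 4 (valence 4) → 0 H
  atom 16: N, bond orders sum to 1 (valence 3) → 2 H
  atom 17: C, bond orders sum to 4 (valence 4) → 0 H
  atom 18: C, bond orders sum to 4 (valence 4) → 0 H
  atom 19: O, bond orders sum to 1 (valence 2) → 1 H
  atom 20: O, bond orders sum to 2 (valence 2) → 0 H
Total hydrogens: 10.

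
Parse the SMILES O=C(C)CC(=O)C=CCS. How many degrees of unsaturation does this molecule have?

3

Degree of unsaturation = (number of rings) + (number of π bonds).
Ring closures in the SMILES: 0.
π bonds: 3 double bonds (each 1 DoU) → 3 DoU from unsaturation.
Total DoU = 0 + 3 = 3.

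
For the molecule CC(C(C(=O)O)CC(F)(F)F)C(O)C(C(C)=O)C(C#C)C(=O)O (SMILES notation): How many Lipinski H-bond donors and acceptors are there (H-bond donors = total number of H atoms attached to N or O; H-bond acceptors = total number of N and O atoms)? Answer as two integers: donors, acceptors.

Donors: find every N or O and count the H atoms it carries.
  atom 5 (O): bond orders sum to 2 → 0 H
  atom 6 (O): bond orders sum to 1 → 1 H
  atom 13 (O): bond orders sum to 1 → 1 H
  atom 17 (O): bond orders sum to 2 → 0 H
  atom 22 (O): bond orders sum to 2 → 0 H
  atom 23 (O): bond orders sum to 1 → 1 H
Lipinski HBD = 3.
Acceptors: N atoms = 0, O atoms = 6 → HBA = 6.

3, 6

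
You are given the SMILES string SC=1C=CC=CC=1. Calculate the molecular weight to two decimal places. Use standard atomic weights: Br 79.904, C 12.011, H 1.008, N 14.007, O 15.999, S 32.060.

First, the molecular formula is C6H6S (counting implicit H from valence).
  C: 6 × 12.011 = 72.066
  H: 6 × 1.008 = 6.048
  S: 1 × 32.060 = 32.060
Sum: 6×12.011 + 6×1.008 + 1×32.060 = 110.174 → 110.17 g/mol.

110.17 g/mol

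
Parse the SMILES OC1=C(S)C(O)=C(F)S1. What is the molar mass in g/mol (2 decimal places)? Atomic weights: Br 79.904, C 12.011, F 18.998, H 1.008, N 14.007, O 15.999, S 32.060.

166.18 g/mol

First, the molecular formula is C4H3FO2S2 (counting implicit H from valence).
  C: 4 × 12.011 = 48.044
  F: 1 × 18.998 = 18.998
  H: 3 × 1.008 = 3.024
  O: 2 × 15.999 = 31.998
  S: 2 × 32.060 = 64.120
Sum: 4×12.011 + 1×18.998 + 3×1.008 + 2×15.999 + 2×32.060 = 166.184 → 166.18 g/mol.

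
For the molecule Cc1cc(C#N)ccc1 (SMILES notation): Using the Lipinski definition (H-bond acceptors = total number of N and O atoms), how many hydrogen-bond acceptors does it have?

1

N atoms: 1; O atoms: 0.
Lipinski HBA = 1 + 0 = 1.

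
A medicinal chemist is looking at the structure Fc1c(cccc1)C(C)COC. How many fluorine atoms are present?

1

Scan the SMILES for F atoms (remember two-letter symbols like Cl and Br are single atoms).
Fluorine count: 1.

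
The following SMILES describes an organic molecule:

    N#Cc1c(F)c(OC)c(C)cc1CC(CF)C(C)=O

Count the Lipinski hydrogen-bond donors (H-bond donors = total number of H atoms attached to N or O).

Donors: find every N or O and count the H atoms it carries.
  atom 1 (N): bond orders sum to 3 → 0 H
  atom 7 (O): bond orders sum to 2 → 0 H
  atom 19 (O): bond orders sum to 2 → 0 H
Lipinski HBD = 0.

0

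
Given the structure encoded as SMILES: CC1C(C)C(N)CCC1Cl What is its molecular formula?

C8H16ClN

Walk through each heavy atom and fill implicit hydrogens from standard valence (C 4, N 3, O 2, S 2, halogen 1):
  atom 1: C, bond orders sum to 1 (valence 4) → 3 H
  atom 2: C, bond orders sum to 3 (valence 4) → 1 H
  atom 3: C, bond orders sum to 3 (valence 4) → 1 H
  atom 4: C, bond orders sum to 1 (valence 4) → 3 H
  atom 5: C, bond orders sum to 3 (valence 4) → 1 H
  atom 6: N, bond orders sum to 1 (valence 3) → 2 H
  atom 7: C, bond orders sum to 2 (valence 4) → 2 H
  atom 8: C, bond orders sum to 2 (valence 4) → 2 H
  atom 9: C, bond orders sum to 3 (valence 4) → 1 H
  atom 10: Cl (halogen, monovalent) → 0 H
Totals → C:8, H:16, Cl:1, N:1.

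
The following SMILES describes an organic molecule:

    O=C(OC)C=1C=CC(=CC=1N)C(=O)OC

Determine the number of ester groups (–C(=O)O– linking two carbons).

The ester motif appears at heavy-atom positions 2, 12 in the SMILES.
Other groups present: 1 primary amine.
Ester count: 2.

2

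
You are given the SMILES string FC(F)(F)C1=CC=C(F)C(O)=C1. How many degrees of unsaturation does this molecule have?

Degree of unsaturation = (number of rings) + (number of π bonds).
Ring closures in the SMILES: 1.
π bonds: 3 double bonds (each 1 DoU) → 3 DoU from unsaturation.
Total DoU = 1 + 3 = 4.

4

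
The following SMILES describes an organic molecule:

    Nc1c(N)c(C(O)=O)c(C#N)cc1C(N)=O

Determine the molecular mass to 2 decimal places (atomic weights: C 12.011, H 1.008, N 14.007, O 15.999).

First, the molecular formula is C9H8N4O3 (counting implicit H from valence).
  C: 9 × 12.011 = 108.099
  H: 8 × 1.008 = 8.064
  N: 4 × 14.007 = 56.028
  O: 3 × 15.999 = 47.997
Sum: 9×12.011 + 8×1.008 + 4×14.007 + 3×15.999 = 220.188 → 220.19 g/mol.

220.19 g/mol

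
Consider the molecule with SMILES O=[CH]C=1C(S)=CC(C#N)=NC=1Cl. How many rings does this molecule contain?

In SMILES, each pair of matching ring-closure digits denotes one ring-closing bond; the number of such bonds equals the number of independent rings.
Ring-closure bonds here: 1.

1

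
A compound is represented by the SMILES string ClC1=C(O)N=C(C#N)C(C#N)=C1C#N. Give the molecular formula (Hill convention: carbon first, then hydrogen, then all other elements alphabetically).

Walk through each heavy atom and fill implicit hydrogens from standard valence (C 4, N 3, O 2, S 2, halogen 1):
  atom 1: Cl (halogen, monovalent) → 0 H
  atom 2: C, bond orders sum to 4 (valence 4) → 0 H
  atom 3: C, bond orders sum to 4 (valence 4) → 0 H
  atom 4: O, bond orders sum to 1 (valence 2) → 1 H
  atom 5: N, bond orders sum to 3 (valence 3) → 0 H
  atom 6: C, bond orders sum to 4 (valence 4) → 0 H
  atom 7: C, bond orders sum to 4 (valence 4) → 0 H
  atom 8: N, bond orders sum to 3 (valence 3) → 0 H
  atom 9: C, bond orders sum to 4 (valence 4) → 0 H
  atom 10: C, bond orders sum to 4 (valence 4) → 0 H
  atom 11: N, bond orders sum to 3 (valence 3) → 0 H
  atom 12: C, bond orders sum to 4 (valence 4) → 0 H
  atom 13: C, bond orders sum to 4 (valence 4) → 0 H
  atom 14: N, bond orders sum to 3 (valence 3) → 0 H
Totals → C:8, H:1, Cl:1, N:4, O:1.

C8HClN4O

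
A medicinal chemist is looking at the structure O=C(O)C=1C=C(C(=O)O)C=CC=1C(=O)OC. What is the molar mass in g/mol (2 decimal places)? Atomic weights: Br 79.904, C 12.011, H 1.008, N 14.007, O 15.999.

224.17 g/mol

First, the molecular formula is C10H8O6 (counting implicit H from valence).
  C: 10 × 12.011 = 120.110
  H: 8 × 1.008 = 8.064
  O: 6 × 15.999 = 95.994
Sum: 10×12.011 + 8×1.008 + 6×15.999 = 224.168 → 224.17 g/mol.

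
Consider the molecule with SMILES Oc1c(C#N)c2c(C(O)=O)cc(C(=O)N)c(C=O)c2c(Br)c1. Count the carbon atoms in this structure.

Count every carbon token in the SMILES (each C, including those in ring-closure positions and inside branches).
Carbon count: 14.

14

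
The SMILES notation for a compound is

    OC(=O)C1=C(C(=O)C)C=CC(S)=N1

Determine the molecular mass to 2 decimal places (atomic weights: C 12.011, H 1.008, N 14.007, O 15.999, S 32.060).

First, the molecular formula is C8H7NO3S (counting implicit H from valence).
  C: 8 × 12.011 = 96.088
  H: 7 × 1.008 = 7.056
  N: 1 × 14.007 = 14.007
  O: 3 × 15.999 = 47.997
  S: 1 × 32.060 = 32.060
Sum: 8×12.011 + 7×1.008 + 1×14.007 + 3×15.999 + 1×32.060 = 197.208 → 197.21 g/mol.

197.21 g/mol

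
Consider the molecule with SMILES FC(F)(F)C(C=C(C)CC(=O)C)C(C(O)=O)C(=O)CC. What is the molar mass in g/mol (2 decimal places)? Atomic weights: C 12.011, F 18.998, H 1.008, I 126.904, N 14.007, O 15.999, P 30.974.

294.27 g/mol

First, the molecular formula is C13H17F3O4 (counting implicit H from valence).
  C: 13 × 12.011 = 156.143
  F: 3 × 18.998 = 56.994
  H: 17 × 1.008 = 17.136
  O: 4 × 15.999 = 63.996
Sum: 13×12.011 + 3×18.998 + 17×1.008 + 4×15.999 = 294.269 → 294.27 g/mol.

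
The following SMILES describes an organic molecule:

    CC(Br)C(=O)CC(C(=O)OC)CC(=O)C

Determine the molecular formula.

C10H15BrO4

Walk through each heavy atom and fill implicit hydrogens from standard valence (C 4, N 3, O 2, S 2, halogen 1):
  atom 1: C, bond orders sum to 1 (valence 4) → 3 H
  atom 2: C, bond orders sum to 3 (valence 4) → 1 H
  atom 3: Br (halogen, monovalent) → 0 H
  atom 4: C, bond orders sum to 4 (valence 4) → 0 H
  atom 5: O, bond orders sum to 2 (valence 2) → 0 H
  atom 6: C, bond orders sum to 2 (valence 4) → 2 H
  atom 7: C, bond orders sum to 3 (valence 4) → 1 H
  atom 8: C, bond orders sum to 4 (valence 4) → 0 H
  atom 9: O, bond orders sum to 2 (valence 2) → 0 H
  atom 10: O, bond orders sum to 2 (valence 2) → 0 H
  atom 11: C, bond orders sum to 1 (valence 4) → 3 H
  atom 12: C, bond orders sum to 2 (valence 4) → 2 H
  atom 13: C, bond orders sum to 4 (valence 4) → 0 H
  atom 14: O, bond orders sum to 2 (valence 2) → 0 H
  atom 15: C, bond orders sum to 1 (valence 4) → 3 H
Totals → C:10, H:15, Br:1, O:4.
In Hill order: C10H15BrO4.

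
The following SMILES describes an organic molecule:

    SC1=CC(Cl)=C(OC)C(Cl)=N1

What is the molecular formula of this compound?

Walk through each heavy atom and fill implicit hydrogens from standard valence (C 4, N 3, O 2, S 2, halogen 1):
  atom 1: S, bond orders sum to 1 (valence 2) → 1 H
  atom 2: C, bond orders sum to 4 (valence 4) → 0 H
  atom 3: C, bond orders sum to 3 (valence 4) → 1 H
  atom 4: C, bond orders sum to 4 (valence 4) → 0 H
  atom 5: Cl (halogen, monovalent) → 0 H
  atom 6: C, bond orders sum to 4 (valence 4) → 0 H
  atom 7: O, bond orders sum to 2 (valence 2) → 0 H
  atom 8: C, bond orders sum to 1 (valence 4) → 3 H
  atom 9: C, bond orders sum to 4 (valence 4) → 0 H
  atom 10: Cl (halogen, monovalent) → 0 H
  atom 11: N, bond orders sum to 3 (valence 3) → 0 H
Totals → C:6, H:5, Cl:2, N:1, O:1, S:1.

C6H5Cl2NOS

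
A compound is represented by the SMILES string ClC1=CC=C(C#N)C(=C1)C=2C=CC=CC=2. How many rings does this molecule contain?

2

In SMILES, each pair of matching ring-closure digits denotes one ring-closing bond; the number of such bonds equals the number of independent rings.
Ring-closure bonds here: 2.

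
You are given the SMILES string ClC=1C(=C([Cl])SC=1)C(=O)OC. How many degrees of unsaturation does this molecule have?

4

Degree of unsaturation = (number of rings) + (number of π bonds).
Ring closures in the SMILES: 1.
π bonds: 3 double bonds (each 1 DoU) → 3 DoU from unsaturation.
Total DoU = 1 + 3 = 4.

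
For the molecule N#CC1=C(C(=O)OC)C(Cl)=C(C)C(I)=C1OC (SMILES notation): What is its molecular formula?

C11H9ClINO3

Walk through each heavy atom and fill implicit hydrogens from standard valence (C 4, N 3, O 2, S 2, halogen 1):
  atom 1: N, bond orders sum to 3 (valence 3) → 0 H
  atom 2: C, bond orders sum to 4 (valence 4) → 0 H
  atom 3: C, bond orders sum to 4 (valence 4) → 0 H
  atom 4: C, bond orders sum to 4 (valence 4) → 0 H
  atom 5: C, bond orders sum to 4 (valence 4) → 0 H
  atom 6: O, bond orders sum to 2 (valence 2) → 0 H
  atom 7: O, bond orders sum to 2 (valence 2) → 0 H
  atom 8: C, bond orders sum to 1 (valence 4) → 3 H
  atom 9: C, bond orders sum to 4 (valence 4) → 0 H
  atom 10: Cl (halogen, monovalent) → 0 H
  atom 11: C, bond orders sum to 4 (valence 4) → 0 H
  atom 12: C, bond orders sum to 1 (valence 4) → 3 H
  atom 13: C, bond orders sum to 4 (valence 4) → 0 H
  atom 14: I (halogen, monovalent) → 0 H
  atom 15: C, bond orders sum to 4 (valence 4) → 0 H
  atom 16: O, bond orders sum to 2 (valence 2) → 0 H
  atom 17: C, bond orders sum to 1 (valence 4) → 3 H
Totals → C:11, H:9, Cl:1, I:1, N:1, O:3.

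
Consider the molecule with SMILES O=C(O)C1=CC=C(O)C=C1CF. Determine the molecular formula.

C8H7FO3

Walk through each heavy atom and fill implicit hydrogens from standard valence (C 4, N 3, O 2, S 2, halogen 1):
  atom 1: O, bond orders sum to 2 (valence 2) → 0 H
  atom 2: C, bond orders sum to 4 (valence 4) → 0 H
  atom 3: O, bond orders sum to 1 (valence 2) → 1 H
  atom 4: C, bond orders sum to 4 (valence 4) → 0 H
  atom 5: C, bond orders sum to 3 (valence 4) → 1 H
  atom 6: C, bond orders sum to 3 (valence 4) → 1 H
  atom 7: C, bond orders sum to 4 (valence 4) → 0 H
  atom 8: O, bond orders sum to 1 (valence 2) → 1 H
  atom 9: C, bond orders sum to 3 (valence 4) → 1 H
  atom 10: C, bond orders sum to 4 (valence 4) → 0 H
  atom 11: C, bond orders sum to 2 (valence 4) → 2 H
  atom 12: F (halogen, monovalent) → 0 H
Totals → C:8, H:7, F:1, O:3.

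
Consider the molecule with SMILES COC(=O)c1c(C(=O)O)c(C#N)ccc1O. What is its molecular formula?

Walk through each heavy atom and fill implicit hydrogens from standard valence (C 4, N 3, O 2, S 2, halogen 1); for lowercase aromatic atoms, an aromatic c carries 1 H when it has two neighbours and 0 H with three, and aromatic n carries 0 H:
  atom 1: C, bond orders sum to 1 (valence 4) → 3 H
  atom 2: O, bond orders sum to 2 (valence 2) → 0 H
  atom 3: C, bond orders sum to 4 (valence 4) → 0 H
  atom 4: O, bond orders sum to 2 (valence 2) → 0 H
  atom 5: aromatic c, 3 neighbours → 0 H
  atom 6: aromatic c, 3 neighbours → 0 H
  atom 7: C, bond orders sum to 4 (valence 4) → 0 H
  atom 8: O, bond orders sum to 2 (valence 2) → 0 H
  atom 9: O, bond orders sum to 1 (valence 2) → 1 H
  atom 10: aromatic c, 3 neighbours → 0 H
  atom 11: C, bond orders sum to 4 (valence 4) → 0 H
  atom 12: N, bond orders sum to 3 (valence 3) → 0 H
  atom 13: aromatic c, 2 neighbours → 1 H
  atom 14: aromatic c, 2 neighbours → 1 H
  atom 15: aromatic c, 3 neighbours → 0 H
  atom 16: O, bond orders sum to 1 (valence 2) → 1 H
Totals → C:10, H:7, N:1, O:5.

C10H7NO5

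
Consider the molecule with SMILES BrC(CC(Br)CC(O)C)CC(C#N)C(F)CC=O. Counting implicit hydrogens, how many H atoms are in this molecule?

18

Walk through each heavy atom and fill implicit hydrogens from standard valence (C 4, N 3, O 2, S 2, halogen 1):
  atom 1: Br (halogen, monovalent) → 0 H
  atom 2: C, bond orders sum to 3 (valence 4) → 1 H
  atom 3: C, bond orders sum to 2 (valence 4) → 2 H
  atom 4: C, bond orders sum to 3 (valence 4) → 1 H
  atom 5: Br (halogen, monovalent) → 0 H
  atom 6: C, bond orders sum to 2 (valence 4) → 2 H
  atom 7: C, bond orders sum to 3 (valence 4) → 1 H
  atom 8: O, bond orders sum to 1 (valence 2) → 1 H
  atom 9: C, bond orders sum to 1 (valence 4) → 3 H
  atom 10: C, bond orders sum to 2 (valence 4) → 2 H
  atom 11: C, bond orders sum to 3 (valence 4) → 1 H
  atom 12: C, bond orders sum to 4 (valence 4) → 0 H
  atom 13: N, bond orders sum to 3 (valence 3) → 0 H
  atom 14: C, bond orders sum to 3 (valence 4) → 1 H
  atom 15: F (halogen, monovalent) → 0 H
  atom 16: C, bond orders sum to 2 (valence 4) → 2 H
  atom 17: C, bond orders sum to 3 (valence 4) → 1 H
  atom 18: O, bond orders sum to 2 (valence 2) → 0 H
Total hydrogens: 18.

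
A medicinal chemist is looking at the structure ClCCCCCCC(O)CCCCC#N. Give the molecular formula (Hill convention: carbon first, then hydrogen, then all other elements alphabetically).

C12H22ClNO

Walk through each heavy atom and fill implicit hydrogens from standard valence (C 4, N 3, O 2, S 2, halogen 1):
  atom 1: Cl (halogen, monovalent) → 0 H
  atom 2: C, bond orders sum to 2 (valence 4) → 2 H
  atom 3: C, bond orders sum to 2 (valence 4) → 2 H
  atom 4: C, bond orders sum to 2 (valence 4) → 2 H
  atom 5: C, bond orders sum to 2 (valence 4) → 2 H
  atom 6: C, bond orders sum to 2 (valence 4) → 2 H
  atom 7: C, bond orders sum to 2 (valence 4) → 2 H
  atom 8: C, bond orders sum to 3 (valence 4) → 1 H
  atom 9: O, bond orders sum to 1 (valence 2) → 1 H
  atom 10: C, bond orders sum to 2 (valence 4) → 2 H
  atom 11: C, bond orders sum to 2 (valence 4) → 2 H
  atom 12: C, bond orders sum to 2 (valence 4) → 2 H
  atom 13: C, bond orders sum to 2 (valence 4) → 2 H
  atom 14: C, bond orders sum to 4 (valence 4) → 0 H
  atom 15: N, bond orders sum to 3 (valence 3) → 0 H
Totals → C:12, H:22, Cl:1, N:1, O:1.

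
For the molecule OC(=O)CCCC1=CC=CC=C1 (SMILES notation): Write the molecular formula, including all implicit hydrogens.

Walk through each heavy atom and fill implicit hydrogens from standard valence (C 4, N 3, O 2, S 2, halogen 1):
  atom 1: O, bond orders sum to 1 (valence 2) → 1 H
  atom 2: C, bond orders sum to 4 (valence 4) → 0 H
  atom 3: O, bond orders sum to 2 (valence 2) → 0 H
  atom 4: C, bond orders sum to 2 (valence 4) → 2 H
  atom 5: C, bond orders sum to 2 (valence 4) → 2 H
  atom 6: C, bond orders sum to 2 (valence 4) → 2 H
  atom 7: C, bond orders sum to 4 (valence 4) → 0 H
  atom 8: C, bond orders sum to 3 (valence 4) → 1 H
  atom 9: C, bond orders sum to 3 (valence 4) → 1 H
  atom 10: C, bond orders sum to 3 (valence 4) → 1 H
  atom 11: C, bond orders sum to 3 (valence 4) → 1 H
  atom 12: C, bond orders sum to 3 (valence 4) → 1 H
Totals → C:10, H:12, O:2.
In Hill order: C10H12O2.

C10H12O2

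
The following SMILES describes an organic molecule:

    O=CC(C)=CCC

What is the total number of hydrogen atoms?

Walk through each heavy atom and fill implicit hydrogens from standard valence (C 4, N 3, O 2, S 2, halogen 1):
  atom 1: O, bond orders sum to 2 (valence 2) → 0 H
  atom 2: C, bond orders sum to 3 (valence 4) → 1 H
  atom 3: C, bond orders sum to 4 (valence 4) → 0 H
  atom 4: C, bond orders sum to 1 (valence 4) → 3 H
  atom 5: C, bond orders sum to 3 (valence 4) → 1 H
  atom 6: C, bond orders sum to 2 (valence 4) → 2 H
  atom 7: C, bond orders sum to 1 (valence 4) → 3 H
Total hydrogens: 10.

10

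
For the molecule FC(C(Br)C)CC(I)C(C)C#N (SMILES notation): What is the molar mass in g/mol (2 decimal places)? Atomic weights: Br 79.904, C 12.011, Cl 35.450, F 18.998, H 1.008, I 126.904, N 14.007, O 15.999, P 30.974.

348.00 g/mol

First, the molecular formula is C8H12BrFIN (counting implicit H from valence).
  Br: 1 × 79.904 = 79.904
  C: 8 × 12.011 = 96.088
  F: 1 × 18.998 = 18.998
  H: 12 × 1.008 = 12.096
  I: 1 × 126.904 = 126.904
  N: 1 × 14.007 = 14.007
Sum: 1×79.904 + 8×12.011 + 1×18.998 + 12×1.008 + 1×126.904 + 1×14.007 = 347.997 → 348.00 g/mol.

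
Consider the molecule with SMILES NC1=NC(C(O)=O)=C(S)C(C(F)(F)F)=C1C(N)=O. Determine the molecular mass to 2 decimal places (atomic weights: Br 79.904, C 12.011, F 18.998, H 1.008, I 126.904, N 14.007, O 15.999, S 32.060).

First, the molecular formula is C8H6F3N3O3S (counting implicit H from valence).
  C: 8 × 12.011 = 96.088
  F: 3 × 18.998 = 56.994
  H: 6 × 1.008 = 6.048
  N: 3 × 14.007 = 42.021
  O: 3 × 15.999 = 47.997
  S: 1 × 32.060 = 32.060
Sum: 8×12.011 + 3×18.998 + 6×1.008 + 3×14.007 + 3×15.999 + 1×32.060 = 281.208 → 281.21 g/mol.

281.21 g/mol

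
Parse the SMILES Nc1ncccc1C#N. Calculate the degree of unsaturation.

Molecular formula: C6H5N3.
DoU = (2C + 2 + N − H − X) / 2, where X is the halogen count and O/S are ignored.
    = (2·6 + 2 + 3 − 5 − 0) / 2 = 12 / 2 = 6.

6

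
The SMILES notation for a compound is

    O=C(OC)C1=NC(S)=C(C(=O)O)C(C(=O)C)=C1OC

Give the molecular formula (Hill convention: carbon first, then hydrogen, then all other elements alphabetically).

Walk through each heavy atom and fill implicit hydrogens from standard valence (C 4, N 3, O 2, S 2, halogen 1):
  atom 1: O, bond orders sum to 2 (valence 2) → 0 H
  atom 2: C, bond orders sum to 4 (valence 4) → 0 H
  atom 3: O, bond orders sum to 2 (valence 2) → 0 H
  atom 4: C, bond orders sum to 1 (valence 4) → 3 H
  atom 5: C, bond orders sum to 4 (valence 4) → 0 H
  atom 6: N, bond orders sum to 3 (valence 3) → 0 H
  atom 7: C, bond orders sum to 4 (valence 4) → 0 H
  atom 8: S, bond orders sum to 1 (valence 2) → 1 H
  atom 9: C, bond orders sum to 4 (valence 4) → 0 H
  atom 10: C, bond orders sum to 4 (valence 4) → 0 H
  atom 11: O, bond orders sum to 2 (valence 2) → 0 H
  atom 12: O, bond orders sum to 1 (valence 2) → 1 H
  atom 13: C, bond orders sum to 4 (valence 4) → 0 H
  atom 14: C, bond orders sum to 4 (valence 4) → 0 H
  atom 15: O, bond orders sum to 2 (valence 2) → 0 H
  atom 16: C, bond orders sum to 1 (valence 4) → 3 H
  atom 17: C, bond orders sum to 4 (valence 4) → 0 H
  atom 18: O, bond orders sum to 2 (valence 2) → 0 H
  atom 19: C, bond orders sum to 1 (valence 4) → 3 H
Totals → C:11, H:11, N:1, O:6, S:1.

C11H11NO6S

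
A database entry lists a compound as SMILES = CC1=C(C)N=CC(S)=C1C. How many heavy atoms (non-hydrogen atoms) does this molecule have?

10

Every atom symbol written in the SMILES (organic subset) is one heavy atom; implicit H are not written.
Heavy atoms by element → C:8, N:1, S:1.
Total: 10.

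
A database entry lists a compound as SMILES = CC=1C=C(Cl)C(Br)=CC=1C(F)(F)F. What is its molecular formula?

C8H5BrClF3

Walk through each heavy atom and fill implicit hydrogens from standard valence (C 4, N 3, O 2, S 2, halogen 1):
  atom 1: C, bond orders sum to 1 (valence 4) → 3 H
  atom 2: C, bond orders sum to 4 (valence 4) → 0 H
  atom 3: C, bond orders sum to 3 (valence 4) → 1 H
  atom 4: C, bond orders sum to 4 (valence 4) → 0 H
  atom 5: Cl (halogen, monovalent) → 0 H
  atom 6: C, bond orders sum to 4 (valence 4) → 0 H
  atom 7: Br (halogen, monovalent) → 0 H
  atom 8: C, bond orders sum to 3 (valence 4) → 1 H
  atom 9: C, bond orders sum to 4 (valence 4) → 0 H
  atom 10: C, bond orders sum to 4 (valence 4) → 0 H
  atom 11: F (halogen, monovalent) → 0 H
  atom 12: F (halogen, monovalent) → 0 H
  atom 13: F (halogen, monovalent) → 0 H
Totals → C:8, H:5, Br:1, Cl:1, F:3.
In Hill order: C8H5BrClF3.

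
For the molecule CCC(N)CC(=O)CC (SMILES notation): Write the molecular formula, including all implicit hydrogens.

Walk through each heavy atom and fill implicit hydrogens from standard valence (C 4, N 3, O 2, S 2, halogen 1):
  atom 1: C, bond orders sum to 1 (valence 4) → 3 H
  atom 2: C, bond orders sum to 2 (valence 4) → 2 H
  atom 3: C, bond orders sum to 3 (valence 4) → 1 H
  atom 4: N, bond orders sum to 1 (valence 3) → 2 H
  atom 5: C, bond orders sum to 2 (valence 4) → 2 H
  atom 6: C, bond orders sum to 4 (valence 4) → 0 H
  atom 7: O, bond orders sum to 2 (valence 2) → 0 H
  atom 8: C, bond orders sum to 2 (valence 4) → 2 H
  atom 9: C, bond orders sum to 1 (valence 4) → 3 H
Totals → C:7, H:15, N:1, O:1.

C7H15NO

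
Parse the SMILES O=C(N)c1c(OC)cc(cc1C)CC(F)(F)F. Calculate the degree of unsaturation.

5

Molecular formula: C11H12F3NO2.
DoU = (2C + 2 + N − H − X) / 2, where X is the halogen count and O/S are ignored.
    = (2·11 + 2 + 1 − 12 − 3) / 2 = 10 / 2 = 5.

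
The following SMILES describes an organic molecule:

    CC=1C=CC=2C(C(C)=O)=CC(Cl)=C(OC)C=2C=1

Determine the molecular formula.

Walk through each heavy atom and fill implicit hydrogens from standard valence (C 4, N 3, O 2, S 2, halogen 1):
  atom 1: C, bond orders sum to 1 (valence 4) → 3 H
  atom 2: C, bond orders sum to 4 (valence 4) → 0 H
  atom 3: C, bond orders sum to 3 (valence 4) → 1 H
  atom 4: C, bond orders sum to 3 (valence 4) → 1 H
  atom 5: C, bond orders sum to 4 (valence 4) → 0 H
  atom 6: C, bond orders sum to 4 (valence 4) → 0 H
  atom 7: C, bond orders sum to 4 (valence 4) → 0 H
  atom 8: C, bond orders sum to 1 (valence 4) → 3 H
  atom 9: O, bond orders sum to 2 (valence 2) → 0 H
  atom 10: C, bond orders sum to 3 (valence 4) → 1 H
  atom 11: C, bond orders sum to 4 (valence 4) → 0 H
  atom 12: Cl (halogen, monovalent) → 0 H
  atom 13: C, bond orders sum to 4 (valence 4) → 0 H
  atom 14: O, bond orders sum to 2 (valence 2) → 0 H
  atom 15: C, bond orders sum to 1 (valence 4) → 3 H
  atom 16: C, bond orders sum to 4 (valence 4) → 0 H
  atom 17: C, bond orders sum to 3 (valence 4) → 1 H
Totals → C:14, H:13, Cl:1, O:2.
In Hill order: C14H13ClO2.

C14H13ClO2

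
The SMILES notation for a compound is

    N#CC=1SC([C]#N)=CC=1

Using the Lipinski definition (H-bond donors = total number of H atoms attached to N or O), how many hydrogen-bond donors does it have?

0

Donors: find every N or O and count the H atoms it carries.
  atom 1 (N): bond orders sum to 3 → 0 H
  atom 7 (N): bond orders sum to 3 → 0 H
Lipinski HBD = 0.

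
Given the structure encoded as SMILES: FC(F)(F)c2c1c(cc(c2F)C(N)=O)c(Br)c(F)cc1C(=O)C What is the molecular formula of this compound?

C14H7BrF5NO2

Walk through each heavy atom and fill implicit hydrogens from standard valence (C 4, N 3, O 2, S 2, halogen 1); for lowercase aromatic atoms, an aromatic c carries 1 H when it has two neighbours and 0 H with three, and aromatic n carries 0 H:
  atom 1: F (halogen, monovalent) → 0 H
  atom 2: C, bond orders sum to 4 (valence 4) → 0 H
  atom 3: F (halogen, monovalent) → 0 H
  atom 4: F (halogen, monovalent) → 0 H
  atom 5: aromatic c, 3 neighbours → 0 H
  atom 6: aromatic c, 3 neighbours → 0 H
  atom 7: aromatic c, 3 neighbours → 0 H
  atom 8: aromatic c, 2 neighbours → 1 H
  atom 9: aromatic c, 3 neighbours → 0 H
  atom 10: aromatic c, 3 neighbours → 0 H
  atom 11: F (halogen, monovalent) → 0 H
  atom 12: C, bond orders sum to 4 (valence 4) → 0 H
  atom 13: N, bond orders sum to 1 (valence 3) → 2 H
  atom 14: O, bond orders sum to 2 (valence 2) → 0 H
  atom 15: aromatic c, 3 neighbours → 0 H
  atom 16: Br (halogen, monovalent) → 0 H
  atom 17: aromatic c, 3 neighbours → 0 H
  atom 18: F (halogen, monovalent) → 0 H
  atom 19: aromatic c, 2 neighbours → 1 H
  atom 20: aromatic c, 3 neighbours → 0 H
  atom 21: C, bond orders sum to 4 (valence 4) → 0 H
  atom 22: O, bond orders sum to 2 (valence 2) → 0 H
  atom 23: C, bond orders sum to 1 (valence 4) → 3 H
Totals → C:14, H:7, Br:1, F:5, N:1, O:2.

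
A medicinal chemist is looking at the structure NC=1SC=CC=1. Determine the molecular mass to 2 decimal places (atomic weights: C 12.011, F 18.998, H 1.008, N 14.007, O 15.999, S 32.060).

99.15 g/mol

First, the molecular formula is C4H5NS (counting implicit H from valence).
  C: 4 × 12.011 = 48.044
  H: 5 × 1.008 = 5.040
  N: 1 × 14.007 = 14.007
  S: 1 × 32.060 = 32.060
Sum: 4×12.011 + 5×1.008 + 1×14.007 + 1×32.060 = 99.151 → 99.15 g/mol.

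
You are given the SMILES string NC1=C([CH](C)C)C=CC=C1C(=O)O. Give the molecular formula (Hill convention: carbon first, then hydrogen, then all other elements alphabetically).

C10H13NO2

Walk through each heavy atom and fill implicit hydrogens from standard valence (C 4, N 3, O 2, S 2, halogen 1):
  atom 1: N, bond orders sum to 1 (valence 3) → 2 H
  atom 2: C, bond orders sum to 4 (valence 4) → 0 H
  atom 3: C, bond orders sum to 4 (valence 4) → 0 H
  atom 4: C with explicit H count 1
  atom 5: C, bond orders sum to 1 (valence 4) → 3 H
  atom 6: C, bond orders sum to 1 (valence 4) → 3 H
  atom 7: C, bond orders sum to 3 (valence 4) → 1 H
  atom 8: C, bond orders sum to 3 (valence 4) → 1 H
  atom 9: C, bond orders sum to 3 (valence 4) → 1 H
  atom 10: C, bond orders sum to 4 (valence 4) → 0 H
  atom 11: C, bond orders sum to 4 (valence 4) → 0 H
  atom 12: O, bond orders sum to 2 (valence 2) → 0 H
  atom 13: O, bond orders sum to 1 (valence 2) → 1 H
Totals → C:10, H:13, N:1, O:2.
In Hill order: C10H13NO2.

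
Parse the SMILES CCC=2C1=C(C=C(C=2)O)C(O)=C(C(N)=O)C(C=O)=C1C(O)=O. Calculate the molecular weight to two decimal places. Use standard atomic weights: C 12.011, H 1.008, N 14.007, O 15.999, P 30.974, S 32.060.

303.27 g/mol

First, the molecular formula is C15H13NO6 (counting implicit H from valence).
  C: 15 × 12.011 = 180.165
  H: 13 × 1.008 = 13.104
  N: 1 × 14.007 = 14.007
  O: 6 × 15.999 = 95.994
Sum: 15×12.011 + 13×1.008 + 1×14.007 + 6×15.999 = 303.270 → 303.27 g/mol.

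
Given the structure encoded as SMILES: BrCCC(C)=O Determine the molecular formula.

Walk through each heavy atom and fill implicit hydrogens from standard valence (C 4, N 3, O 2, S 2, halogen 1):
  atom 1: Br (halogen, monovalent) → 0 H
  atom 2: C, bond orders sum to 2 (valence 4) → 2 H
  atom 3: C, bond orders sum to 2 (valence 4) → 2 H
  atom 4: C, bond orders sum to 4 (valence 4) → 0 H
  atom 5: C, bond orders sum to 1 (valence 4) → 3 H
  atom 6: O, bond orders sum to 2 (valence 2) → 0 H
Totals → C:4, H:7, Br:1, O:1.

C4H7BrO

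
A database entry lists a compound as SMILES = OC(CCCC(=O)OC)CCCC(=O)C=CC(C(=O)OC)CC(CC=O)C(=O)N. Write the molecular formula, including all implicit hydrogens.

Walk through each heavy atom and fill implicit hydrogens from standard valence (C 4, N 3, O 2, S 2, halogen 1):
  atom 1: O, bond orders sum to 1 (valence 2) → 1 H
  atom 2: C, bond orders sum to 3 (valence 4) → 1 H
  atom 3: C, bond orders sum to 2 (valence 4) → 2 H
  atom 4: C, bond orders sum to 2 (valence 4) → 2 H
  atom 5: C, bond orders sum to 2 (valence 4) → 2 H
  atom 6: C, bond orders sum to 4 (valence 4) → 0 H
  atom 7: O, bond orders sum to 2 (valence 2) → 0 H
  atom 8: O, bond orders sum to 2 (valence 2) → 0 H
  atom 9: C, bond orders sum to 1 (valence 4) → 3 H
  atom 10: C, bond orders sum to 2 (valence 4) → 2 H
  atom 11: C, bond orders sum to 2 (valence 4) → 2 H
  atom 12: C, bond orders sum to 2 (valence 4) → 2 H
  atom 13: C, bond orders sum to 4 (valence 4) → 0 H
  atom 14: O, bond orders sum to 2 (valence 2) → 0 H
  atom 15: C, bond orders sum to 3 (valence 4) → 1 H
  atom 16: C, bond orders sum to 3 (valence 4) → 1 H
  atom 17: C, bond orders sum to 3 (valence 4) → 1 H
  atom 18: C, bond orders sum to 4 (valence 4) → 0 H
  atom 19: O, bond orders sum to 2 (valence 2) → 0 H
  atom 20: O, bond orders sum to 2 (valence 2) → 0 H
  atom 21: C, bond orders sum to 1 (valence 4) → 3 H
  atom 22: C, bond orders sum to 2 (valence 4) → 2 H
  atom 23: C, bond orders sum to 3 (valence 4) → 1 H
  atom 24: C, bond orders sum to 2 (valence 4) → 2 H
  atom 25: C, bond orders sum to 3 (valence 4) → 1 H
  atom 26: O, bond orders sum to 2 (valence 2) → 0 H
  atom 27: C, bond orders sum to 4 (valence 4) → 0 H
  atom 28: O, bond orders sum to 2 (valence 2) → 0 H
  atom 29: N, bond orders sum to 1 (valence 3) → 2 H
Totals → C:20, H:31, N:1, O:8.

C20H31NO8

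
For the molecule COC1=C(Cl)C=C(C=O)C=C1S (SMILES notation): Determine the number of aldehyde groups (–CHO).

The aldehyde motif appears at heavy-atom position 8 in the SMILES.
Other groups present: 1 ether, 1 thiol.
Aldehyde count: 1.

1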